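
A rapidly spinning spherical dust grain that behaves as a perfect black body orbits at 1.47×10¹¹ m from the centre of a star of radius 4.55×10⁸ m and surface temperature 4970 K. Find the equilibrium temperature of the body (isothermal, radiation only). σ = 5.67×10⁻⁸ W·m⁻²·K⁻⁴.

T ≈ 196 K

The star's surface emits σT_*⁴; at distance d the flux is S = σT_*⁴(R_*/d)².
S = 5.67×10⁻⁸·(4970)⁴·(4.55×10⁸/1.47×10¹¹)² = 331.4 W/m².
For an isothermal sphere T⁴ = (1−a)S/(4σ) = 1.461×10⁹ K⁴.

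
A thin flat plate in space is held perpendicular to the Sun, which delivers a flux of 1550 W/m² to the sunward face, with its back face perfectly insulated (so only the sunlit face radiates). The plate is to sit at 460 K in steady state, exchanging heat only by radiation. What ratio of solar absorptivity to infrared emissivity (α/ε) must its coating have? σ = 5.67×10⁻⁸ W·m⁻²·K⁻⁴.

α/ε ≈ 1.64

Balance: αS·A = εσ·1A·T⁴ ⇒ α/ε = σT⁴/S.
α/ε = 5.67×10⁻⁸·(460)⁴/1550 = 5.67×10⁻⁸·4.477×10¹⁰/1550.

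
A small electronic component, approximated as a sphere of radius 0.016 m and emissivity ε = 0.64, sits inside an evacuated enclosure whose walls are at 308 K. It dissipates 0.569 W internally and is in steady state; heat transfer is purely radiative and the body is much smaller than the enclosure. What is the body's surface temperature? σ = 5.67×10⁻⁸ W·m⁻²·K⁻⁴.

For a small grey body in a large enclosure, net radiated power = εσA(T⁴ − T_w⁴).
Steady state: P = εσA(T⁴ − T_w⁴) with A = 4πr² = 0.003217 m².
T⁴ = P/(εσA) + T_w⁴ = 0.569/(0.64·5.67×10⁻⁸·0.003217) + (308)⁴
    = 4.874×10⁹ + 8.999×10⁹ = 1.387×10¹⁰ K⁴.

T ≈ 343 K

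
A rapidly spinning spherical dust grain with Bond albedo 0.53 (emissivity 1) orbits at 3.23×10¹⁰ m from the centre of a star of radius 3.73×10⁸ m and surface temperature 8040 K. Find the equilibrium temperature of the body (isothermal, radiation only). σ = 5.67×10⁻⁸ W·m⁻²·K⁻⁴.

The star's surface emits σT_*⁴; at distance d the flux is S = σT_*⁴(R_*/d)².
S = 5.67×10⁻⁸·(8040)⁴·(3.73×10⁸/3.23×10¹⁰)² = 31600 W/m².
For an isothermal sphere T⁴ = (1−a)S/(4σ) = 6.547×10¹⁰ K⁴.

T ≈ 506 K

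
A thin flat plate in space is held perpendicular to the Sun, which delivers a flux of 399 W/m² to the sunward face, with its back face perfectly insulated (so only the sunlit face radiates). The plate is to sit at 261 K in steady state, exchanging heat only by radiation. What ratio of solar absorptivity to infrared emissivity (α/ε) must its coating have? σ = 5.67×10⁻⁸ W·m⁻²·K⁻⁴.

α/ε ≈ 0.659

Balance: αS·A = εσ·1A·T⁴ ⇒ α/ε = σT⁴/S.
α/ε = 5.67×10⁻⁸·(261)⁴/399 = 5.67×10⁻⁸·4.640×10⁹/399.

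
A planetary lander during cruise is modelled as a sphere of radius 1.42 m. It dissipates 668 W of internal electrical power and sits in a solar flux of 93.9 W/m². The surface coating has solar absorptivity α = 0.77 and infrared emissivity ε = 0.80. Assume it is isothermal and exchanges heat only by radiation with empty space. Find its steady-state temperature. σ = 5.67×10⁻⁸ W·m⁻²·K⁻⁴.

At steady state, absorbed solar power + internal power = radiated power.
Absorbed: α·S·A_cross = 0.77·93.9·6.335 = 458.0 W (cross-section πr²).
Total input = 458.0 + 668 = 1126 W.
Radiated: εσ·A_surf·T⁴ with A_surf = 4πr² = 25.34 m².
T⁴ = 1126/(0.80·5.67×10⁻⁸·25.34) = 9.797×10⁸ K⁴.

T ≈ 177 K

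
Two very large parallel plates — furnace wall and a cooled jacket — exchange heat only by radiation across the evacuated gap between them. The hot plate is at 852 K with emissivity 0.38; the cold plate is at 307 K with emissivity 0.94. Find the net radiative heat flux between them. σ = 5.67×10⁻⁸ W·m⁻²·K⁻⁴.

For two infinite grey parallel plates, q = σ(T₁⁴ − T₂⁴)/(1/ε₁ + 1/ε₂ − 1).
T₁⁴ − T₂⁴ = 5.269×10¹¹ − 8.883×10⁹ = 5.181×10¹¹ K⁴.
1/ε₁ + 1/ε₂ − 1 = 2.632 + 1.064 − 1 = 2.695.
q = 5.67×10⁻⁸ × 5.181×10¹¹ / 2.695.

q ≈ 10900 W/m²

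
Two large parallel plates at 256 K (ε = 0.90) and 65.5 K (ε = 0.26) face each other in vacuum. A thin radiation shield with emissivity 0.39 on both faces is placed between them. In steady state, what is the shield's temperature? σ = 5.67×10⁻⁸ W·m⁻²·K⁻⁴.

T_s ≈ 232 K

In steady state the net flux on the hot side equals that on the cold side.
σ(T₁⁴−T_s⁴)/D₁ = σ(T_s⁴−T₂⁴)/D₂, with D₁ = 1/ε₁+1/ε_s−1 = 2.675, D₂ = 1/ε_s+1/ε₂−1 = 5.410.
Solve for T_s⁴: T_s⁴ = (D₂·T₁⁴ + D₁·T₂⁴)/(D₁+D₂) = 2.880×10⁹ K⁴.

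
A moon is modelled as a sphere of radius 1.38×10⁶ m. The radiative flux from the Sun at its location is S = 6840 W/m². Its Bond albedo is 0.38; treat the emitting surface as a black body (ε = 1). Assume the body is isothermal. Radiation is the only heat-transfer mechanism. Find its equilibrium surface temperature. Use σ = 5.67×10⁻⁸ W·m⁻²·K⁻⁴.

T ≈ 370 K

At equilibrium, absorbed power = emitted power.
Absorbing cross-section = πr² = 5.983×10¹² m²; emitting surface = 4πr² = 2.393×10¹³ m² (ratio 4).
(1−a)S·A_cross = εσ·A_surf·T⁴  ⇒  T⁴ = (1−a)S/(4σ).
T⁴ = 0.620·6840/(4·5.67×10⁻⁸) = 1.870×10¹⁰ K⁴.
T = (1.870×10¹⁰)^(1/4).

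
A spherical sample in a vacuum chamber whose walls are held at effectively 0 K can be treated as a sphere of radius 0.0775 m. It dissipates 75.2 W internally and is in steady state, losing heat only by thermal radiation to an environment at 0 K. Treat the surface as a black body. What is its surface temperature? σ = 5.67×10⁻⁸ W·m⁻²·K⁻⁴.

Steady state: internal power = radiated power, P = εσA T⁴.
Radiating area A = 4πr² = 0.07548 m².
T⁴ = P/(εσA) = 75.2/(1.0·5.67×10⁻⁸·0.07548) = 1.757×10¹⁰ K⁴.
T = (1.757×10¹⁰)^(1/4).

T ≈ 364 K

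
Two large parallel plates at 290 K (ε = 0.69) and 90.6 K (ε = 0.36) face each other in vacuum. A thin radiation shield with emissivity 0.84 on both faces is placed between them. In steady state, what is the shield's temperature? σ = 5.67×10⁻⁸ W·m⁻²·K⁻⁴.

T_s ≈ 260 K

In steady state the net flux on the hot side equals that on the cold side.
σ(T₁⁴−T_s⁴)/D₁ = σ(T_s⁴−T₂⁴)/D₂, with D₁ = 1/ε₁+1/ε_s−1 = 1.640, D₂ = 1/ε_s+1/ε₂−1 = 2.968.
Solve for T_s⁴: T_s⁴ = (D₂·T₁⁴ + D₁·T₂⁴)/(D₁+D₂) = 4.580×10⁹ K⁴.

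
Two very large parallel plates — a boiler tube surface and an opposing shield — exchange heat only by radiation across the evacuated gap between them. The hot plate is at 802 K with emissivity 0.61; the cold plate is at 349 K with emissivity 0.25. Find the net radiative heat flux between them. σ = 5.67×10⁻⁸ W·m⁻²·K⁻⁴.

q ≈ 4870 W/m²

For two infinite grey parallel plates, q = σ(T₁⁴ − T₂⁴)/(1/ε₁ + 1/ε₂ − 1).
T₁⁴ − T₂⁴ = 4.137×10¹¹ − 1.484×10¹⁰ = 3.989×10¹¹ K⁴.
1/ε₁ + 1/ε₂ − 1 = 1.639 + 4.000 − 1 = 4.639.
q = 5.67×10⁻⁸ × 3.989×10¹¹ / 4.639.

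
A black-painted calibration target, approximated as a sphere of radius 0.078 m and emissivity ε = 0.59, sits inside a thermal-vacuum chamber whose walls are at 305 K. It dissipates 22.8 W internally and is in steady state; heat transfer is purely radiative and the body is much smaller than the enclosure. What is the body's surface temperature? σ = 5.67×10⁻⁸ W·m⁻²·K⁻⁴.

For a small grey body in a large enclosure, net radiated power = εσA(T⁴ − T_w⁴).
Steady state: P = εσA(T⁴ − T_w⁴) with A = 4πr² = 0.07645 m².
T⁴ = P/(εσA) + T_w⁴ = 22.8/(0.59·5.67×10⁻⁸·0.07645) + (305)⁴
    = 8.915×10⁹ + 8.654×10⁹ = 1.757×10¹⁰ K⁴.

T ≈ 364 K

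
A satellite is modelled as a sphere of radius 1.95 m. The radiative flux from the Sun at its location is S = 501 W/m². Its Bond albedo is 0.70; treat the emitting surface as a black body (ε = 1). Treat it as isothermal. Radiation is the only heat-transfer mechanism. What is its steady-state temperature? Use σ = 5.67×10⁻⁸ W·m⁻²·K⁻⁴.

T ≈ 160 K

At equilibrium, absorbed power = emitted power.
Absorbing cross-section = πr² = 11.95 m²; emitting surface = 4πr² = 47.78 m² (ratio 4).
(1−a)S·A_cross = εσ·A_surf·T⁴  ⇒  T⁴ = (1−a)S/(4σ).
T⁴ = 0.300·501/(4·5.67×10⁻⁸) = 6.627×10⁸ K⁴.
T = (6.627×10⁸)^(1/4).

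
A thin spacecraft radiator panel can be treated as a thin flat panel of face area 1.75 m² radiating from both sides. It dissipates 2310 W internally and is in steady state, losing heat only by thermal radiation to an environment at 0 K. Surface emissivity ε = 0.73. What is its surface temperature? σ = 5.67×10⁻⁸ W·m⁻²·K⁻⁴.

T ≈ 355 K

Steady state: internal power = radiated power, P = εσA T⁴.
Radiating area A = 2·1.75 = 3.500 m².
T⁴ = P/(εσA) = 2310/(0.73·5.67×10⁻⁸·3.500) = 1.595×10¹⁰ K⁴.
T = (1.595×10¹⁰)^(1/4).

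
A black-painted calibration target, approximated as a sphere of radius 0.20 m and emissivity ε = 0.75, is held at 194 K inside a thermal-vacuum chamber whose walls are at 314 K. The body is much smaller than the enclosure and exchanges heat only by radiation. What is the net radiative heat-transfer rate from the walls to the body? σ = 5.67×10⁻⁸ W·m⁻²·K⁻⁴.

P_net ≈ 178 W

For a small grey body in a large enclosure: P_net = εσA(T_body⁴ − T_wall⁴).
A = 4πr² = 0.5027 m²; T_body⁴ − T_wall⁴ = 1.416×10⁹ − 9.721×10⁹ = -8.305×10⁹ K⁴.
|P_net| = 0.75·5.67×10⁻⁸·0.5027·8.305×10⁹.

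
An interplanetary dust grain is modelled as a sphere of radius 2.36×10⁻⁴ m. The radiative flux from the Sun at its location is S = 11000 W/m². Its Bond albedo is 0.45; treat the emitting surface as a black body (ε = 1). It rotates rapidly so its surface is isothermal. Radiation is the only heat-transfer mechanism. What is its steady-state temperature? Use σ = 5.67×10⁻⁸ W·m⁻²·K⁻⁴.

At equilibrium, absorbed power = emitted power.
Absorbing cross-section = πr² = 1.750×10⁻⁷ m²; emitting surface = 4πr² = 6.999×10⁻⁷ m² (ratio 4).
(1−a)S·A_cross = εσ·A_surf·T⁴  ⇒  T⁴ = (1−a)S/(4σ).
T⁴ = 0.550·11000/(4·5.67×10⁻⁸) = 2.668×10¹⁰ K⁴.
T = (2.668×10¹⁰)^(1/4).

T ≈ 404 K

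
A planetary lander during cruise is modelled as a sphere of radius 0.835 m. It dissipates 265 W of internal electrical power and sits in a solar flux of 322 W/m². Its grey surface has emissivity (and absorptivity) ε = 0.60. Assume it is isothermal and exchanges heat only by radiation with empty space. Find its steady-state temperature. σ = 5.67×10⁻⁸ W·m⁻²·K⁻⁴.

T ≈ 219 K

At steady state, absorbed solar power + internal power = radiated power.
Absorbed: α·S·A_cross = 0.60·322·2.190 = 423.2 W (cross-section πr²).
Total input = 423.2 + 265 = 688.2 W.
Radiated: εσ·A_surf·T⁴ with A_surf = 4πr² = 8.762 m².
T⁴ = 688.2/(0.60·5.67×10⁻⁸·8.762) = 2.309×10⁹ K⁴.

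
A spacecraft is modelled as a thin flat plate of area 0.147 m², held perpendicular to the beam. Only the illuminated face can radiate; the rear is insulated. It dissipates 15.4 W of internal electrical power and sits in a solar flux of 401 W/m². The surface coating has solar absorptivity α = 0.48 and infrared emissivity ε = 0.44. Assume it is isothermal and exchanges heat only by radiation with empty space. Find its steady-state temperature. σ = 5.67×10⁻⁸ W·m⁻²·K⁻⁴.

T ≈ 330 K

At steady state, absorbed solar power + internal power = radiated power.
Absorbed: α·S·A_cross = 0.48·401·0.1470 = 28.29 W (cross-section A).
Total input = 28.29 + 15.4 = 43.69 W.
Radiated: εσ·A_surf·T⁴ with A_surf = A = 0.1470 m².
T⁴ = 43.69/(0.44·5.67×10⁻⁸·0.1470) = 1.191×10¹⁰ K⁴.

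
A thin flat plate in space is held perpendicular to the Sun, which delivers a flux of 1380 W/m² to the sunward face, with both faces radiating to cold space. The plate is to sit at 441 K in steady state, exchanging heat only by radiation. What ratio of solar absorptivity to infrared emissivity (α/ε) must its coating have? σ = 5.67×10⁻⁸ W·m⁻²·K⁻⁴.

Balance: αS·A = εσ·2A·T⁴ ⇒ α/ε = 2σT⁴/S.
α/ε = 2·5.67×10⁻⁸·(441)⁴/1380 = 2·5.67×10⁻⁸·3.782×10¹⁰/1380.

α/ε ≈ 3.11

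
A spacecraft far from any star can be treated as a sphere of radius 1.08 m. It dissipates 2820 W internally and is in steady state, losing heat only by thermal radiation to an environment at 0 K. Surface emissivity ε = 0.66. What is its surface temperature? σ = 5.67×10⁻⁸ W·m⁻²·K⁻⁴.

Steady state: internal power = radiated power, P = εσA T⁴.
Radiating area A = 4πr² = 14.66 m².
T⁴ = P/(εσA) = 2820/(0.66·5.67×10⁻⁸·14.66) = 5.141×10⁹ K⁴.
T = (5.141×10⁹)^(1/4).

T ≈ 268 K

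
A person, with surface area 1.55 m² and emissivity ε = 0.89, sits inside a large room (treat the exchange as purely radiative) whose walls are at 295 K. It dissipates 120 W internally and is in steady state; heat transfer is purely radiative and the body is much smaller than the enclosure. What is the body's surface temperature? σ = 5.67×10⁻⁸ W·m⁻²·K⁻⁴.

For a small grey body in a large enclosure, net radiated power = εσA(T⁴ − T_w⁴).
Steady state: P = εσA(T⁴ − T_w⁴) with A = 1.55 m².
T⁴ = P/(εσA) + T_w⁴ = 120/(0.89·5.67×10⁻⁸·1.550) + (295)⁴
    = 1.534×10⁹ + 7.573×10⁹ = 9.108×10⁹ K⁴.

T ≈ 309 K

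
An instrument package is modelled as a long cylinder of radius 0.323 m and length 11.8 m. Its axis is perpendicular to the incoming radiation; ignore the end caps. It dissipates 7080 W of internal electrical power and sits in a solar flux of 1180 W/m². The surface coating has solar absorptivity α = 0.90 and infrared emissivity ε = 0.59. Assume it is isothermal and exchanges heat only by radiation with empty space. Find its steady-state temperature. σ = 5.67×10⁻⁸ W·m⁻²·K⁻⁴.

At steady state, absorbed solar power + internal power = radiated power.
Absorbed: α·S·A_cross = 0.90·1180·7.623 = 8095 W (cross-section 2rL).
Total input = 8095 + 7080 = 15180 W.
Radiated: εσ·A_surf·T⁴ with A_surf = 2πrL = 23.95 m².
T⁴ = 15180/(0.59·5.67×10⁻⁸·23.95) = 1.894×10¹⁰ K⁴.

T ≈ 371 K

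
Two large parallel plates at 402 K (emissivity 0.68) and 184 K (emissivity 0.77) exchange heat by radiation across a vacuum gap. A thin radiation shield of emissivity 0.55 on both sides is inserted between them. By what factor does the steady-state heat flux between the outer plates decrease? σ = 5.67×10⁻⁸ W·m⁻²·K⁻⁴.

factor ≈ 2.49

Without shield: q₀ = σΔ(T⁴)/(1/ε₁+1/ε₂−1) with denominator 1.769.
With shield the two gaps are in series; the resistances add: (1/ε₁+1/ε_s−1)+(1/ε_s+1/ε₂−1) = 2.289+2.117 = 4.406.
Heat-flux ratio q₀/q = 4.406/1.769.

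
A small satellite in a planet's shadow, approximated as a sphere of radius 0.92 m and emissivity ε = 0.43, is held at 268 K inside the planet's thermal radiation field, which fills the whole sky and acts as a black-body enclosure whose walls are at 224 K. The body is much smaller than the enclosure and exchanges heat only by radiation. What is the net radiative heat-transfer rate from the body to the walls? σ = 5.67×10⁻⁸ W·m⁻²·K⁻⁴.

For a small grey body in a large enclosure: P_net = εσA(T_body⁴ − T_wall⁴).
A = 4πr² = 10.64 m²; T_body⁴ − T_wall⁴ = 5.159×10⁹ − 2.518×10⁹ = 2.641×10⁹ K⁴.
|P_net| = 0.43·5.67×10⁻⁸·10.64·2.641×10⁹.

P_net ≈ 685 W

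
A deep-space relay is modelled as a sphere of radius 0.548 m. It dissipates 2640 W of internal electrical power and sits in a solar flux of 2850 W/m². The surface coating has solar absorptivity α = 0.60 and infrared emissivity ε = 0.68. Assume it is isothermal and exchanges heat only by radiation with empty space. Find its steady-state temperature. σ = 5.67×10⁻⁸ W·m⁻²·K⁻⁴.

At steady state, absorbed solar power + internal power = radiated power.
Absorbed: α·S·A_cross = 0.60·2850·0.9434 = 1613 W (cross-section πr²).
Total input = 1613 + 2640 = 4253 W.
Radiated: εσ·A_surf·T⁴ with A_surf = 4πr² = 3.774 m².
T⁴ = 4253/(0.68·5.67×10⁻⁸·3.774) = 2.923×10¹⁰ K⁴.

T ≈ 413 K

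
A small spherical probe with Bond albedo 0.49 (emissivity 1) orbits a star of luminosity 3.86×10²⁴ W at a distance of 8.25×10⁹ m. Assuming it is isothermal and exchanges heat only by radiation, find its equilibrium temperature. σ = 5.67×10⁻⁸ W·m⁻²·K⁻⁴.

First find the stellar flux at distance d: S = L/(4πd²) = 3.86×10²⁴/(4π·(8.25×10⁹)²) = 4513 W/m².
For an isothermal sphere, absorbed (1−a)S·πr² = emitted σ·4πr²·T⁴, so T⁴ = (1−a)S/(4σ).
T⁴ = 0.510·4513/(4·5.67×10⁻⁸) = 1.015×10¹⁰ K⁴.

T ≈ 317 K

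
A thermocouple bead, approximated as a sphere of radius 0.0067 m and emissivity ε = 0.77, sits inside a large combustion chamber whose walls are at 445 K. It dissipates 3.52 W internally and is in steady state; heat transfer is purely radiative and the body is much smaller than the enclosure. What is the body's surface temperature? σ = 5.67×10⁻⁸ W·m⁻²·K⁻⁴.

T ≈ 653 K

For a small grey body in a large enclosure, net radiated power = εσA(T⁴ − T_w⁴).
Steady state: P = εσA(T⁴ − T_w⁴) with A = 4πr² = 5.641×10⁻⁴ m².
T⁴ = P/(εσA) + T_w⁴ = 3.52/(0.77·5.67×10⁻⁸·5.641×10⁻⁴) + (445)⁴
    = 1.429×10¹¹ + 3.921×10¹⁰ = 1.821×10¹¹ K⁴.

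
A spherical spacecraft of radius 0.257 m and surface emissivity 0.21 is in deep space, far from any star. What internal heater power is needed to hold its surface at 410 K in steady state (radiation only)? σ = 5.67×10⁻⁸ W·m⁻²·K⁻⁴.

P ≈ 279 W

P = εσ·4πr²·T⁴.
4πr² = 0.8300 m²; T⁴ = 2.826×10¹⁰ K⁴.
P = 0.21·5.67×10⁻⁸·0.8300·2.826×10¹⁰.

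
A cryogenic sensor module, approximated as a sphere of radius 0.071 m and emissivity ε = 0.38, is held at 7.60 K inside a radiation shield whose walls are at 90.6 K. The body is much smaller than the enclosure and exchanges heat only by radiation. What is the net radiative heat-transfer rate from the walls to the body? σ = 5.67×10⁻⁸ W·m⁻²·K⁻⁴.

For a small grey body in a large enclosure: P_net = εσA(T_body⁴ − T_wall⁴).
A = 4πr² = 0.06335 m²; T_body⁴ − T_wall⁴ = 3336 − 6.738×10⁷ = -6.737×10⁷ K⁴.
|P_net| = 0.38·5.67×10⁻⁸·0.06335·6.737×10⁷.

P_net ≈ 0.0920 W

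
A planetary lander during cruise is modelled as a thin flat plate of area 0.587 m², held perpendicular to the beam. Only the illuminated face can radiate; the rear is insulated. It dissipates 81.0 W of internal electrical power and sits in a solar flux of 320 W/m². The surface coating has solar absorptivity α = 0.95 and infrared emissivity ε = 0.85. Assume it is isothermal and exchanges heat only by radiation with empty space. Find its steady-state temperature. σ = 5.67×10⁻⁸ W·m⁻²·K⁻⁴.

At steady state, absorbed solar power + internal power = radiated power.
Absorbed: α·S·A_cross = 0.95·320·0.5870 = 178.4 W (cross-section A).
Total input = 178.4 + 81.0 = 259.4 W.
Radiated: εσ·A_surf·T⁴ with A_surf = A = 0.5870 m².
T⁴ = 259.4/(0.85·5.67×10⁻⁸·0.5870) = 9.171×10⁹ K⁴.

T ≈ 309 K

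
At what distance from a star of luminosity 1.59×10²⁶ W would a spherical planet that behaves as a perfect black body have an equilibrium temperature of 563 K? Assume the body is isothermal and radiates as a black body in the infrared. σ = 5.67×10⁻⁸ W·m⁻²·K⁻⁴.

d ≈ 2.36×10¹⁰ m

For an isothermal black-emitting sphere, (1−a)S·πr² = σ·4πr²·T⁴ ⇒ S = 4σT⁴/(1−a).
S = 4·5.67×10⁻⁸·(563)⁴/1.00 = 22790 W/m².
Flux falls as S = L/(4πd²), so d = √(L/(4πS)) = √(1.59×10²⁶/(4π·22790)).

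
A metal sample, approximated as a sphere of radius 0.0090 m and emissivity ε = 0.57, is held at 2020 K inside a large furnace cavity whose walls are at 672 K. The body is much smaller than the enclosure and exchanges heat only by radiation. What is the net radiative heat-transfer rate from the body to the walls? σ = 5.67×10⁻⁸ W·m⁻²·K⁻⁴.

P_net ≈ 541 W

For a small grey body in a large enclosure: P_net = εσA(T_body⁴ − T_wall⁴).
A = 4πr² = 0.001018 m²; T_body⁴ − T_wall⁴ = 1.665×10¹³ − 2.039×10¹¹ = 1.645×10¹³ K⁴.
|P_net| = 0.57·5.67×10⁻⁸·0.001018·1.645×10¹³.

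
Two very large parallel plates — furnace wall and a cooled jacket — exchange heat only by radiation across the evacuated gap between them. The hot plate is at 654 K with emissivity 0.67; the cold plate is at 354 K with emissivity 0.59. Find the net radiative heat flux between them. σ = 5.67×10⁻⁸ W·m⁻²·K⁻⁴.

q ≈ 4330 W/m²

For two infinite grey parallel plates, q = σ(T₁⁴ − T₂⁴)/(1/ε₁ + 1/ε₂ − 1).
T₁⁴ − T₂⁴ = 1.829×10¹¹ − 1.570×10¹⁰ = 1.672×10¹¹ K⁴.
1/ε₁ + 1/ε₂ − 1 = 1.493 + 1.695 − 1 = 2.187.
q = 5.67×10⁻⁸ × 1.672×10¹¹ / 2.187.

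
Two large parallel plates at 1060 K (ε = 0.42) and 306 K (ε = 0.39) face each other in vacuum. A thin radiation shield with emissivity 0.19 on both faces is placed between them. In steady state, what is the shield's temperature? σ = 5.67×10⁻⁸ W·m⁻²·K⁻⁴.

In steady state the net flux on the hot side equals that on the cold side.
σ(T₁⁴−T_s⁴)/D₁ = σ(T_s⁴−T₂⁴)/D₂, with D₁ = 1/ε₁+1/ε_s−1 = 6.644, D₂ = 1/ε_s+1/ε₂−1 = 6.827.
Solve for T_s⁴: T_s⁴ = (D₂·T₁⁴ + D₁·T₂⁴)/(D₁+D₂) = 6.441×10¹¹ K⁴.

T_s ≈ 896 K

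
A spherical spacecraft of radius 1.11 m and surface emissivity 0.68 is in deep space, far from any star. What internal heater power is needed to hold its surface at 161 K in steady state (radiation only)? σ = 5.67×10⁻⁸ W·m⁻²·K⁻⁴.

P = εσ·4πr²·T⁴.
4πr² = 15.48 m²; T⁴ = 6.719×10⁸ K⁴.
P = 0.68·5.67×10⁻⁸·15.48·6.719×10⁸.

P ≈ 401 W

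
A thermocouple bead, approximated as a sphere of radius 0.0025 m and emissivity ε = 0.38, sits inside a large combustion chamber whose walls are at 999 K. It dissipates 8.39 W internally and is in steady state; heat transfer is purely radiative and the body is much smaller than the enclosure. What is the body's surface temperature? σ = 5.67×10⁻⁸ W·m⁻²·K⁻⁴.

For a small grey body in a large enclosure, net radiated power = εσA(T⁴ − T_w⁴).
Steady state: P = εσA(T⁴ − T_w⁴) with A = 4πr² = 7.854×10⁻⁵ m².
T⁴ = P/(εσA) + T_w⁴ = 8.39/(0.38·5.67×10⁻⁸·7.854×10⁻⁵) + (999)⁴
    = 4.958×10¹² + 9.960×10¹¹ = 5.954×10¹² K⁴.

T ≈ 1560 K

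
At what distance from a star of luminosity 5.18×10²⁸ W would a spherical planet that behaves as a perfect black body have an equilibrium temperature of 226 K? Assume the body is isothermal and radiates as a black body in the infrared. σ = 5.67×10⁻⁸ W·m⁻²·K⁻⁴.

d ≈ 2.64×10¹² m

For an isothermal black-emitting sphere, (1−a)S·πr² = σ·4πr²·T⁴ ⇒ S = 4σT⁴/(1−a).
S = 4·5.67×10⁻⁸·(226)⁴/1.00 = 591.7 W/m².
Flux falls as S = L/(4πd²), so d = √(L/(4πS)) = √(5.18×10²⁸/(4π·591.7)).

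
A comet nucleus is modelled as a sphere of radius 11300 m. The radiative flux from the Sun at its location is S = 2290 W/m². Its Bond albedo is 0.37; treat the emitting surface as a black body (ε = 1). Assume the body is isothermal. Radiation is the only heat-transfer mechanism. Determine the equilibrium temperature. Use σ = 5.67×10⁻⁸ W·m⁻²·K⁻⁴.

At equilibrium, absorbed power = emitted power.
Absorbing cross-section = πr² = 4.011×10⁸ m²; emitting surface = 4πr² = 1.605×10⁹ m² (ratio 4).
(1−a)S·A_cross = εσ·A_surf·T⁴  ⇒  T⁴ = (1−a)S/(4σ).
T⁴ = 0.630·2290/(4·5.67×10⁻⁸) = 6.361×10⁹ K⁴.
T = (6.361×10⁹)^(1/4).

T ≈ 282 K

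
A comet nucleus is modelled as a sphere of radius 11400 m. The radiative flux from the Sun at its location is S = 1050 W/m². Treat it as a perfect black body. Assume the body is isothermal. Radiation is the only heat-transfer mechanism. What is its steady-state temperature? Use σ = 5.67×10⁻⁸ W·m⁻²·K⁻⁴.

T ≈ 261 K

At equilibrium, absorbed power = emitted power.
Absorbing cross-section = πr² = 4.083×10⁸ m²; emitting surface = 4πr² = 1.633×10⁹ m² (ratio 4).
S·A_cross = εσ·A_surf·T⁴  ⇒  T⁴ = S/(4σ).
T⁴ = 1.00·1050/(4·5.67×10⁻⁸) = 4.630×10⁹ K⁴.
T = (4.630×10⁹)^(1/4).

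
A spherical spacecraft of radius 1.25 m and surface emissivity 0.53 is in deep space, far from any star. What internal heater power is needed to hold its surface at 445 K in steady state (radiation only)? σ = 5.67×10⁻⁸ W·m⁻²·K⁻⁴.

P ≈ 23100 W

P = εσ·4πr²·T⁴.
4πr² = 19.63 m²; T⁴ = 3.921×10¹⁰ K⁴.
P = 0.53·5.67×10⁻⁸·19.63·3.921×10¹⁰.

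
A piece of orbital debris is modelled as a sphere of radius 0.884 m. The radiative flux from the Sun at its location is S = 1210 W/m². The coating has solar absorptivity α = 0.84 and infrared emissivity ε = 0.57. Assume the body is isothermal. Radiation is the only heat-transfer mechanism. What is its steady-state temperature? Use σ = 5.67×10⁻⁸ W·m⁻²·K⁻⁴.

At equilibrium, absorbed power = emitted power.
Absorbing cross-section = πr² = 2.455 m²; emitting surface = 4πr² = 9.820 m² (ratio 4).
αS·A_cross = εσ·A_surf·T⁴  ⇒  T⁴ = αS/(ε·4σ).
T⁴ = 0.840·1210/(0.57·4·5.67×10⁻⁸) = 7.862×10⁹ K⁴.
T = (7.862×10⁹)^(1/4).

T ≈ 298 K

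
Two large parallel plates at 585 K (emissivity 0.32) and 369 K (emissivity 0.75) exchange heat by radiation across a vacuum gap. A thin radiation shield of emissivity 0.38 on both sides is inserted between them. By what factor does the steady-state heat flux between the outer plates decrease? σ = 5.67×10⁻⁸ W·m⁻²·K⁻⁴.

factor ≈ 2.23

Without shield: q₀ = σΔ(T⁴)/(1/ε₁+1/ε₂−1) with denominator 3.458.
With shield the two gaps are in series; the resistances add: (1/ε₁+1/ε_s−1)+(1/ε_s+1/ε₂−1) = 4.757+2.965 = 7.721.
Heat-flux ratio q₀/q = 7.721/3.458.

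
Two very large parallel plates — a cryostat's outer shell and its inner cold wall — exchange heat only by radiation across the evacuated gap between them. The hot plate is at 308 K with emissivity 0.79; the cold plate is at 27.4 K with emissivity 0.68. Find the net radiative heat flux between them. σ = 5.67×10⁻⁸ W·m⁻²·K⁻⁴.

For two infinite grey parallel plates, q = σ(T₁⁴ − T₂⁴)/(1/ε₁ + 1/ε₂ − 1).
T₁⁴ − T₂⁴ = 8.999×10⁹ − 5.636×10⁵ = 8.999×10⁹ K⁴.
1/ε₁ + 1/ε₂ − 1 = 1.266 + 1.471 − 1 = 1.736.
q = 5.67×10⁻⁸ × 8.999×10⁹ / 1.736.

q ≈ 294 W/m²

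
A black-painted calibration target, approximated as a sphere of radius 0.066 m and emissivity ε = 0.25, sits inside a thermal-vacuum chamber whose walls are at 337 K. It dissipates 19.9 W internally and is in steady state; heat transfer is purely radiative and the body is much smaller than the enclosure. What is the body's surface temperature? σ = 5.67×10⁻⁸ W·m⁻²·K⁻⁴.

T ≈ 443 K

For a small grey body in a large enclosure, net radiated power = εσA(T⁴ − T_w⁴).
Steady state: P = εσA(T⁴ − T_w⁴) with A = 4πr² = 0.05474 m².
T⁴ = P/(εσA) + T_w⁴ = 19.9/(0.25·5.67×10⁻⁸·0.05474) + (337)⁴
    = 2.565×10¹⁰ + 1.290×10¹⁰ = 3.854×10¹⁰ K⁴.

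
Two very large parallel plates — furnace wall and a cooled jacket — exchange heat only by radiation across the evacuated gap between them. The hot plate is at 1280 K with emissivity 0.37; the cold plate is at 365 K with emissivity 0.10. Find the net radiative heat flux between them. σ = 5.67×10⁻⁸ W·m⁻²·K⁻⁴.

q ≈ 12900 W/m²

For two infinite grey parallel plates, q = σ(T₁⁴ − T₂⁴)/(1/ε₁ + 1/ε₂ − 1).
T₁⁴ − T₂⁴ = 2.684×10¹² − 1.775×10¹⁰ = 2.667×10¹² K⁴.
1/ε₁ + 1/ε₂ − 1 = 2.703 + 10.00 − 1 = 11.70.
q = 5.67×10⁻⁸ × 2.667×10¹² / 11.70.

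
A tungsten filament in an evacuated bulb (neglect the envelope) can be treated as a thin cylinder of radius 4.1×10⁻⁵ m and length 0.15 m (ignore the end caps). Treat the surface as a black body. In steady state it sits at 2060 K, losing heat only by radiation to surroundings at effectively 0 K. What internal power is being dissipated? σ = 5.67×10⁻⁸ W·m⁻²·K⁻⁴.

P ≈ 39.5 W

Steady state: P = εσA T⁴.
A = 2πrL = 3.864×10⁻⁵ m²; T⁴ = (2060)⁴ = 1.801×10¹³ K⁴.
P = 1.0 × 5.67×10⁻⁸ × 3.864×10⁻⁵ × 1.801×10¹³.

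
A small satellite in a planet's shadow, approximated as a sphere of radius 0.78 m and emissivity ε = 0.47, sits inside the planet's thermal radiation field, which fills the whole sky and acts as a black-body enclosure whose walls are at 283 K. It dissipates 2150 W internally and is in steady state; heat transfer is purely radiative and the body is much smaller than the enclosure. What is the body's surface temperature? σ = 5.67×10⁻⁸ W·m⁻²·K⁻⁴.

For a small grey body in a large enclosure, net radiated power = εσA(T⁴ − T_w⁴).
Steady state: P = εσA(T⁴ − T_w⁴) with A = 4πr² = 7.645 m².
T⁴ = P/(εσA) + T_w⁴ = 2150/(0.47·5.67×10⁻⁸·7.645) + (283)⁴
    = 1.055×10¹⁰ + 6.414×10⁹ = 1.697×10¹⁰ K⁴.

T ≈ 361 K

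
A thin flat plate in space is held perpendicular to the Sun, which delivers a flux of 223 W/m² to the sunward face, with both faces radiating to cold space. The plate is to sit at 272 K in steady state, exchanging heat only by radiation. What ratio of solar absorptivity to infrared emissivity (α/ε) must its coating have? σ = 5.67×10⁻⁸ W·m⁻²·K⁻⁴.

α/ε ≈ 2.78

Balance: αS·A = εσ·2A·T⁴ ⇒ α/ε = 2σT⁴/S.
α/ε = 2·5.67×10⁻⁸·(272)⁴/223 = 2·5.67×10⁻⁸·5.474×10⁹/223.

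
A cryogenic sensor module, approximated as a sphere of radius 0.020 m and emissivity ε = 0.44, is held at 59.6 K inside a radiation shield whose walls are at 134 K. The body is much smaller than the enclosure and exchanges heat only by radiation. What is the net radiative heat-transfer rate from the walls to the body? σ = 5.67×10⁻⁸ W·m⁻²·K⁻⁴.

For a small grey body in a large enclosure: P_net = εσA(T_body⁴ − T_wall⁴).
A = 4πr² = 0.005027 m²; T_body⁴ − T_wall⁴ = 1.262×10⁷ − 3.224×10⁸ = -3.098×10⁸ K⁴.
|P_net| = 0.44·5.67×10⁻⁸·0.005027·3.098×10⁸.

P_net ≈ 0.0388 W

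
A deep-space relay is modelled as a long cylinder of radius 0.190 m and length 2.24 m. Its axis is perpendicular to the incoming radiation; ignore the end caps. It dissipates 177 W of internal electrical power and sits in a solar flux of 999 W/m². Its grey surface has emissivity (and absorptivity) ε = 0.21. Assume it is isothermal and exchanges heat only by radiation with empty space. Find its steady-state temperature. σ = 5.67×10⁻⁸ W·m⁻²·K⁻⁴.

T ≈ 325 K

At steady state, absorbed solar power + internal power = radiated power.
Absorbed: α·S·A_cross = 0.21·999·0.8512 = 178.6 W (cross-section 2rL).
Total input = 178.6 + 177 = 355.6 W.
Radiated: εσ·A_surf·T⁴ with A_surf = 2πrL = 2.674 m².
T⁴ = 355.6/(0.21·5.67×10⁻⁸·2.674) = 1.117×10¹⁰ K⁴.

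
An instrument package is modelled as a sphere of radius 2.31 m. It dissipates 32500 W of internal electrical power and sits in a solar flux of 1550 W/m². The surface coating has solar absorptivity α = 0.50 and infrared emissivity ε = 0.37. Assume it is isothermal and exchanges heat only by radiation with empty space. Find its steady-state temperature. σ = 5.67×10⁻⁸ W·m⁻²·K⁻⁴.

T ≈ 424 K

At steady state, absorbed solar power + internal power = radiated power.
Absorbed: α·S·A_cross = 0.50·1550·16.76 = 12990 W (cross-section πr²).
Total input = 12990 + 32500 = 45490 W.
Radiated: εσ·A_surf·T⁴ with A_surf = 4πr² = 67.06 m².
T⁴ = 45490/(0.37·5.67×10⁻⁸·67.06) = 3.234×10¹⁰ K⁴.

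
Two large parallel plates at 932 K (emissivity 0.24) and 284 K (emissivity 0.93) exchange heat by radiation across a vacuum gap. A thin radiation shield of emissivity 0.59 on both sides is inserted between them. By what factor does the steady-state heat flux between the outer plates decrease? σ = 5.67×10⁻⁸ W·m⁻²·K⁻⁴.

Without shield: q₀ = σΔ(T⁴)/(1/ε₁+1/ε₂−1) with denominator 4.242.
With shield the two gaps are in series; the resistances add: (1/ε₁+1/ε_s−1)+(1/ε_s+1/ε₂−1) = 4.862+1.770 = 6.632.
Heat-flux ratio q₀/q = 6.632/4.242.

factor ≈ 1.56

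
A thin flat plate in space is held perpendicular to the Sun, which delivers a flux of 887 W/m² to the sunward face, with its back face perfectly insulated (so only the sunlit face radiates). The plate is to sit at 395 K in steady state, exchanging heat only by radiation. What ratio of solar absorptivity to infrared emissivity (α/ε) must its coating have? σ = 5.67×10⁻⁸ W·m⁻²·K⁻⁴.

Balance: αS·A = εσ·1A·T⁴ ⇒ α/ε = σT⁴/S.
α/ε = 5.67×10⁻⁸·(395)⁴/887 = 5.67×10⁻⁸·2.434×10¹⁰/887.

α/ε ≈ 1.56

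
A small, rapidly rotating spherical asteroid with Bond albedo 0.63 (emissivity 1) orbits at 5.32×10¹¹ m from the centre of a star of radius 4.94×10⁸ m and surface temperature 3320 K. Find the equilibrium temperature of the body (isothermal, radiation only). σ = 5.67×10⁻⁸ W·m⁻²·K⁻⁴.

The star's surface emits σT_*⁴; at distance d the flux is S = σT_*⁴(R_*/d)².
S = 5.67×10⁻⁸·(3320)⁴·(4.94×10⁸/5.32×10¹¹)² = 5.940 W/m².
For an isothermal sphere T⁴ = (1−a)S/(4σ) = 9.690×10⁶ K⁴.

T ≈ 55.8 K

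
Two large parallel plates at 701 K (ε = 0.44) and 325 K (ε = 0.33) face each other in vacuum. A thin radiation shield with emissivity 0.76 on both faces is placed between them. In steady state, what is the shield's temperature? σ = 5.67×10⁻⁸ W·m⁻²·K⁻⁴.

T_s ≈ 613 K

In steady state the net flux on the hot side equals that on the cold side.
σ(T₁⁴−T_s⁴)/D₁ = σ(T_s⁴−T₂⁴)/D₂, with D₁ = 1/ε₁+1/ε_s−1 = 2.589, D₂ = 1/ε_s+1/ε₂−1 = 3.346.
Solve for T_s⁴: T_s⁴ = (D₂·T₁⁴ + D₁·T₂⁴)/(D₁+D₂) = 1.410×10¹¹ K⁴.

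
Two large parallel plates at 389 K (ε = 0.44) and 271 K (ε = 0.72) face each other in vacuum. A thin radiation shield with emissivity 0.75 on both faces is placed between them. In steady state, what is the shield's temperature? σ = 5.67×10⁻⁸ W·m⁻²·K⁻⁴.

T_s ≈ 333 K

In steady state the net flux on the hot side equals that on the cold side.
σ(T₁⁴−T_s⁴)/D₁ = σ(T_s⁴−T₂⁴)/D₂, with D₁ = 1/ε₁+1/ε_s−1 = 2.606, D₂ = 1/ε_s+1/ε₂−1 = 1.722.
Solve for T_s⁴: T_s⁴ = (D₂·T₁⁴ + D₁·T₂⁴)/(D₁+D₂) = 1.236×10¹⁰ K⁴.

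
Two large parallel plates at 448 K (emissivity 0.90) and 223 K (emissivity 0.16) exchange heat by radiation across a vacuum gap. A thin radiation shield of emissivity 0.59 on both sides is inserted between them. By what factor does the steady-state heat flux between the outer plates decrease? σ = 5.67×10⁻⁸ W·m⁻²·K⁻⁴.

Without shield: q₀ = σΔ(T⁴)/(1/ε₁+1/ε₂−1) with denominator 6.361.
With shield the two gaps are in series; the resistances add: (1/ε₁+1/ε_s−1)+(1/ε_s+1/ε₂−1) = 1.806+6.945 = 8.751.
Heat-flux ratio q₀/q = 8.751/6.361.

factor ≈ 1.38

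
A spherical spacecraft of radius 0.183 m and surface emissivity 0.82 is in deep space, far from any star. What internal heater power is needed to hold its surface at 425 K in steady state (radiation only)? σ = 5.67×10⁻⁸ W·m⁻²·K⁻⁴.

P = εσ·4πr²·T⁴.
4πr² = 0.4208 m²; T⁴ = 3.263×10¹⁰ K⁴.
P = 0.82·5.67×10⁻⁸·0.4208·3.263×10¹⁰.

P ≈ 638 W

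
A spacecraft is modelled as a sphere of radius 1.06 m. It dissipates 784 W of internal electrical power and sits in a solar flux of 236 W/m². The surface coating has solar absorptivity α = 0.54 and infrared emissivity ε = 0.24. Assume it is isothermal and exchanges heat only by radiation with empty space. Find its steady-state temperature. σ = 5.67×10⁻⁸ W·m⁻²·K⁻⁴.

At steady state, absorbed solar power + internal power = radiated power.
Absorbed: α·S·A_cross = 0.54·236·3.530 = 449.8 W (cross-section πr²).
Total input = 449.8 + 784 = 1234 W.
Radiated: εσ·A_surf·T⁴ with A_surf = 4πr² = 14.12 m².
T⁴ = 1234/(0.24·5.67×10⁻⁸·14.12) = 6.422×10⁹ K⁴.

T ≈ 283 K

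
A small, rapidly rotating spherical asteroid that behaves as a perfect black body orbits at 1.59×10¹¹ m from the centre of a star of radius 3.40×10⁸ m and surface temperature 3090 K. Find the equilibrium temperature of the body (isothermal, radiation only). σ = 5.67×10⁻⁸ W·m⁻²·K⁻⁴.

T ≈ 101 K

The star's surface emits σT_*⁴; at distance d the flux is S = σT_*⁴(R_*/d)².
S = 5.67×10⁻⁸·(3090)⁴·(3.40×10⁸/1.59×10¹¹)² = 23.64 W/m².
For an isothermal sphere T⁴ = (1−a)S/(4σ) = 1.042×10⁸ K⁴.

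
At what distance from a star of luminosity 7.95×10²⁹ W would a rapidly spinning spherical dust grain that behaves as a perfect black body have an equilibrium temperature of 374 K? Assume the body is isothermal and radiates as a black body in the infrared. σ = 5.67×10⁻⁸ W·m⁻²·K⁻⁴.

d ≈ 3.78×10¹² m

For an isothermal black-emitting sphere, (1−a)S·πr² = σ·4πr²·T⁴ ⇒ S = 4σT⁴/(1−a).
S = 4·5.67×10⁻⁸·(374)⁴/1.00 = 4437 W/m².
Flux falls as S = L/(4πd²), so d = √(L/(4πS)) = √(7.95×10²⁹/(4π·4437)).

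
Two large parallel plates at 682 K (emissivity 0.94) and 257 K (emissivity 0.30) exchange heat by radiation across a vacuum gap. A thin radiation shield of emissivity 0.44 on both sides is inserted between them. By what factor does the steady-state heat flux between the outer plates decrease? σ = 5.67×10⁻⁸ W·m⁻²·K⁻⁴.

Without shield: q₀ = σΔ(T⁴)/(1/ε₁+1/ε₂−1) with denominator 3.397.
With shield the two gaps are in series; the resistances add: (1/ε₁+1/ε_s−1)+(1/ε_s+1/ε₂−1) = 2.337+4.606 = 6.943.
Heat-flux ratio q₀/q = 6.943/3.397.

factor ≈ 2.04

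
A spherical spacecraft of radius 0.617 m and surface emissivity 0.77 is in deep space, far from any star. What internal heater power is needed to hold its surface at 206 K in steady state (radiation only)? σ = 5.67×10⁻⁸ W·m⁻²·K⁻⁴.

P = εσ·4πr²·T⁴.
4πr² = 4.784 m²; T⁴ = 1.801×10⁹ K⁴.
P = 0.77·5.67×10⁻⁸·4.784·1.801×10⁹.

P ≈ 376 W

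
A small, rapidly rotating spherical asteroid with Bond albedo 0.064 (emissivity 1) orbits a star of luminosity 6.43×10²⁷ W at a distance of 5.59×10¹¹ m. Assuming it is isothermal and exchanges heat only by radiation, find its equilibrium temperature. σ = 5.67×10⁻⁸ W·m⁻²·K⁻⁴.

First find the stellar flux at distance d: S = L/(4πd²) = 6.43×10²⁷/(4π·(5.59×10¹¹)²) = 1637 W/m².
For an isothermal sphere, absorbed (1−a)S·πr² = emitted σ·4πr²·T⁴, so T⁴ = (1−a)S/(4σ).
T⁴ = 0.936·1637/(4·5.67×10⁻⁸) = 6.758×10⁹ K⁴.

T ≈ 287 K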